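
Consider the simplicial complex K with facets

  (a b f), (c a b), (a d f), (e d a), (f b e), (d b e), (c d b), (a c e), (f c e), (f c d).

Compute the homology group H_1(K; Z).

K has 6 vertices, 15 edges, 10 triangles.
rank ∂_1 = 5, rank ∂_2 = 10 ⇒ b_1 = 15 − 5 − 10 = 0; ∂_2 has invariant factor(s) [2] giving torsion. So H_1 = Z/2.

H_1 = Z/2.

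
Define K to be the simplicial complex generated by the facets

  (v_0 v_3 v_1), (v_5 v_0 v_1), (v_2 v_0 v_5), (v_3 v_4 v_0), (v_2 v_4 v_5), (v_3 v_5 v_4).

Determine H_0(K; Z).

Fix the vertex order v_0 < v_1 < v_2 < v_3 < v_4 < v_5 and write every simplex with vertices in increasing order. Then dim K = 2 and the simplices of K are:

  0-simplices (6): [v_0], [v_1], [v_2], [v_3], [v_4], [v_5]
  1-simplices (12): [v_0,v_1], [v_0,v_2], [v_0,v_3], [v_0,v_4], [v_0,v_5], [v_1,v_3], [v_1,v_5], [v_2,v_4], [v_2,v_5], [v_3,v_4], [v_3,v_5], [v_4,v_5]
  2-simplices (6): [v_0,v_1,v_3], [v_0,v_1,v_5], [v_0,v_2,v_5], [v_0,v_3,v_4], [v_2,v_4,v_5], [v_3,v_4,v_5]

Hence C_0 ≅ Z^6, C_1 ≅ Z^12, C_2 ≅ Z^6.

The boundary map ∂_1: C_1 → C_0 is given by ∂[p,q] = [q] − [p].
The 6×12 boundary matrix has rank 5 and Smith normal form diag(1,1,1,1,1).

Boundary ∂_2: C_2 → C_1 sends each 2-simplex [p,q,r] to [q,r] − [p,r] + [p,q]. For instance
  ∂[v_2,v_4,v_5] = [v_4,v_5] − [v_2,v_5] + [v_2,v_4],
  ∂[v_3,v_4,v_5] = [v_4,v_5] − [v_3,v_5] + [v_3,v_4].
The resulting 12×6 matrix has rank 6, and its Smith normal form has invariant factors (1,1,1,1,1,1).

Now H_k = ker ∂_k / im ∂_{k+1}, so:

  H_0: rank C_0 − rank ∂_1 = 6 − 5 = 1, and the invariant factors of ∂_1 are all 1, so H_0 = Z.

(K is a triangulation of the cylinder S^1 x I.)

H_0 = Z.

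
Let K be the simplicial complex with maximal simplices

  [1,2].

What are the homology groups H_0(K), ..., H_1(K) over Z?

Take the total order 1 < 2 on the vertex set. Then K (dimension 1) consists of the simplices:

  0-simplices (2): [1], [2]
  1-simplices (1): [1,2]

giving chain groups C_0 ≅ Z^2, C_1 ≅ Z^1.

Boundary ∂_1: C_1 → C_0 is given by ∂[p,q] = [q] − [p]. For instance
  ∂[1,2] = [2] − [1].
This gives a 2×1 integer matrix of rank 1; reducing to Smith normal form yields diagonal entries (1).

Now H_k = ker ∂_k / im ∂_{k+1}, so:

  H_0: rank C_0 − rank ∂_1 = 2 − 1 = 1, and the invariant factors of ∂_1 are all 1, so H_0 = Z.
  H_1: rank ker ∂_1 − rank ∂_2 = (1 − 1) − 0 = 0, and there is no ∂_2, so H_1 = 0.

(K is a triangulation of the 1-simplex.)

H_0 ≅ Z,  H_1 = 0.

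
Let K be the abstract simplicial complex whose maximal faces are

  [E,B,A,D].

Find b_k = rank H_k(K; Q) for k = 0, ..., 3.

b_0 = 1, b_1 = 0, b_2 = 0, b_3 = 0.

We work with the vertex ordering A < B < D < E. The simplices of K, each written with vertices in increasing order, are:

  0-simplices (4): A, B, D, E
  1-simplices (6): AB, AD, AE, BD, BE, DE
  2-simplices (4): ABD, ABE, ADE, BDE
  3-simplices (1): ABDE

Hence C_0 ≅ Z^4, C_1 ≅ Z^6, C_2 ≅ Z^4, C_3 ≅ Z^1.

∂_1: C_1 → C_0 is given by ∂[p,q] = [q] − [p]. For instance
  ∂BD = D − B.
This gives a 4×6 integer matrix of rank 3; reducing to Smith normal form yields diagonal entries (1,1,1).

∂_2: C_2 → C_1 maps a triangle to the signed sum of its edges. For instance
  ∂ADE = DE − AE + AD,
  ∂BDE = DE − BE + BD.
This gives a 6×4 integer matrix of rank 3; reducing to Smith normal form yields diagonal entries (1,1,1).

The boundary map ∂_3: C_3 → C_2 sends each 3-simplex σ to the alternating sum Σ_i (−1)^i (σ with its i-th vertex removed). For instance
  ∂ABDE = BDE − ADE + ABE − ABD.
The resulting 4×1 matrix has rank 1, and its Smith normal form has invariant factors (1).

From H_k ≅ ker(∂_k) / im(∂_{k+1}) we obtain:

  H_0: rank C_0 − rank ∂_1 = 4 − 3 = 1, and the invariant factors of ∂_1 are all 1, so H_0 = Z.
  H_1: rank ker ∂_1 − rank ∂_2 = (6 − 3) − 3 = 0, and the invariant factors of ∂_2 are all 1, so H_1 = 0.
  H_2: rank ker ∂_2 − rank ∂_3 = (4 − 3) − 1 = 0, and the invariant factors of ∂_3 are all 1, so H_2 = 0.
  H_3: rank ker ∂_3 − rank ∂_4 = (1 − 1) − 0 = 0, and there is no ∂_4, so H_3 = 0.

(K is a triangulation of the 3-simplex.)

Hence the Betti numbers are b_0 = 1, b_1 = 0, b_2 = 0, b_3 = 0.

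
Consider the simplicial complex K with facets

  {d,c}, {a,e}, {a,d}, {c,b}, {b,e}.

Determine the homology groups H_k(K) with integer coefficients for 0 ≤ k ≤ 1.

K has 5 vertices, 5 edges.
rank ∂_0 = 0, rank ∂_1 = 4 ⇒ b_0 = 5 − 0 − 4 = 1; all invariant factors of ∂_1 are 1 so no torsion. So H_0 = Z.
rank ∂_1 = 4, rank ∂_2 = 0 ⇒ b_1 = 5 − 4 − 0 = 1. So H_1 = Z.

H_0 ≅ Z,  H_1 ≅ Z.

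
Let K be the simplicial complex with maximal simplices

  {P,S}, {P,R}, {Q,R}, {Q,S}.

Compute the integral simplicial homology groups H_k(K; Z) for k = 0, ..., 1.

H_0 ≅ Z,  H_1 ≅ Z.

Take the total order P < Q < R < S on the vertex set. Then K (dimension 1) consists of the simplices:

  0-simplices (4): P, Q, R, S
  1-simplices (4): PR, PS, QR, QS

Hence C_0 ≅ Z^4, C_1 ≅ Z^4.

The boundary map ∂_1: C_1 → C_0 sends each edge [p,q] (with p < q) to q − p. For instance
  ∂QS = S − Q.
This gives a 4×4 integer matrix of rank 3; reducing to Smith normal form yields diagonal entries (1,1,1).

Reading off H_k = ker ∂_k / im ∂_{k+1}:

  H_0: rank C_0 − rank ∂_1 = 4 − 3 = 1, and the invariant factors of ∂_1 are all 1, so H_0 = Z.
  H_1: rank ker ∂_1 − rank ∂_2 = (4 − 3) − 0 = 1, and there is no ∂_2, so H_1 = Z.

As a check, the Euler characteristic is 4 − 4 = 0, which agrees with 1 − 1 = 0.
(K is a triangulation of the circle S^1.)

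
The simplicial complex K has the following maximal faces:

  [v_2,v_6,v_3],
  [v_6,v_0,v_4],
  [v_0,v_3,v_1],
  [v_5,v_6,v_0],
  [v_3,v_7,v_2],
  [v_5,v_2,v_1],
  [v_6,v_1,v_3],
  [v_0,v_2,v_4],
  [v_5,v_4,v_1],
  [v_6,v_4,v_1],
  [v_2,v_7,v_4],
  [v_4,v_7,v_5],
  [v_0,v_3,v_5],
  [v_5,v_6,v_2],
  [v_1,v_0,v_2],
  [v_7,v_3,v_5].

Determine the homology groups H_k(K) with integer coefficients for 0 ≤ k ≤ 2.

K has 8 vertices, 24 edges, 16 triangles.
rank ∂_0 = 0, rank ∂_1 = 7 ⇒ b_0 = 8 − 0 − 7 = 1; all invariant factors of ∂_1 are 1 so no torsion. So H_0 = Z.
rank ∂_1 = 7, rank ∂_2 = 15 ⇒ b_1 = 24 − 7 − 15 = 2; all invariant factors of ∂_2 are 1 so no torsion. So H_1 = Z^2.
rank ∂_2 = 15, rank ∂_3 = 0 ⇒ b_2 = 16 − 15 − 0 = 1. So H_2 = Z.

H_0 = Z,  H_1 = Z^2,  H_2 = Z.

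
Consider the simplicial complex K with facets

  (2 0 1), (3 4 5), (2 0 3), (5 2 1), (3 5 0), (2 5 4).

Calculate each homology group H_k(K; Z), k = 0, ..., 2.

We work with the vertex ordering 0 < 1 < 2 < 3 < 4 < 5. The simplices of K, each written with vertices in increasing order, are:

  0-simplices (6): [0], [1], [2], [3], [4], [5]
  1-simplices (12): [0,1], [0,2], [0,3], [0,5], [1,2], [1,5], [2,3], [2,4], [2,5], [3,4], [3,5], [4,5]
  2-simplices (6): [0,1,2], [0,2,3], [0,3,5], [1,2,5], [2,4,5], [3,4,5]

giving chain groups C_0 ≅ Z^6, C_1 ≅ Z^12, C_2 ≅ Z^6.

Boundary ∂_1: C_1 → C_0 maps an edge to its endpoints' difference, ∂[p,q] = q − p.
The 6×12 boundary matrix has rank 5 and Smith normal form diag(1,1,1,1,1).

The boundary map ∂_2: C_2 → C_1 sends each 2-simplex [p,q,r] to [q,r] − [p,r] + [p,q]. For instance
  ∂[0,1,2] = [1,2] − [0,2] + [0,1],
  ∂[0,3,5] = [3,5] − [0,5] + [0,3].
The 12×6 boundary matrix has rank 6 and Smith normal form diag(1,1,1,1,1,1).

Computing H_k = (kernel of ∂_k) / (image of ∂_{k+1}):

  H_0: rank C_0 − rank ∂_1 = 6 − 5 = 1, and the invariant factors of ∂_1 are all 1, so H_0 ≅ Z.
  H_1: rank ker ∂_1 − rank ∂_2 = (12 − 5) − 6 = 1, and the invariant factors of ∂_2 are all 1, so H_1 ≅ Z.
  H_2: rank ker ∂_2 − rank ∂_3 = (6 − 6) − 0 = 0, and there is no ∂_3, so H_2 ≅ 0.

(K is a triangulation of the cylinder S^1 x I.)

H_0 ≅ Z,  H_1 ≅ Z,  H_2 = 0.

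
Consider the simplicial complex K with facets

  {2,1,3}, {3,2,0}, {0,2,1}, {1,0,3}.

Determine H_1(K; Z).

Fix the vertex order 0 < 1 < 2 < 3 and write every simplex with vertices in increasing order. Then dim K = 2 and the simplices of K are:

  0-simplices (4): [0], [1], [2], [3]
  1-simplices (6): [0,1], [0,2], [0,3], [1,2], [1,3], [2,3]
  2-simplices (4): [0,1,2], [0,1,3], [0,2,3], [1,2,3]

giving chain groups C_0 ≅ Z^4, C_1 ≅ Z^6, C_2 ≅ Z^4.

Boundary ∂_1: C_1 → C_0 is given by ∂[p,q] = [q] − [p]. For instance
  ∂[1,2] = [2] − [1].
This gives a 4×6 integer matrix of rank 3; reducing to Smith normal form yields diagonal entries (1,1,1).

The boundary map ∂_2: C_2 → C_1 maps a triangle to the signed sum of its edges. For instance
  ∂[1,2,3] = [2,3] − [1,3] + [1,2],
  ∂[0,1,3] = [1,3] − [0,3] + [0,1].
The resulting 6×4 matrix has rank 3, and its Smith normal form has invariant factors (1,1,1).

Computing H_k = (kernel of ∂_k) / (image of ∂_{k+1}):

  H_1: rank ker ∂_1 − rank ∂_2 = (6 − 3) − 3 = 0, and the invariant factors of ∂_2 are all 1, so H_1 ≅ 0.

H_1 = 0.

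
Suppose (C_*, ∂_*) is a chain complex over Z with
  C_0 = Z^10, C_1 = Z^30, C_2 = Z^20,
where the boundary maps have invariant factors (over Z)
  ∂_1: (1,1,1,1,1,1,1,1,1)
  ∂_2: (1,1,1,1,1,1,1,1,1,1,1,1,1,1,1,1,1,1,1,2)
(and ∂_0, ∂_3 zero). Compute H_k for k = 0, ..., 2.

H_0: b_0 = 10 − 0 − 9 = 1; torsion from ∂_1 factors > 1: none. So H_0 = Z.
H_1: b_1 = 30 − 9 − 20 = 1; torsion from ∂_2 factors > 1: [2]. So H_1 = Z ⊕ Z_2.
H_2: b_2 = 20 − 20 − 0 = 0; torsion from ∂_3 factors > 1: none. So H_2 = 0.

H_0 = Z,  H_1 = Z ⊕ Z_2,  H_2 = 0.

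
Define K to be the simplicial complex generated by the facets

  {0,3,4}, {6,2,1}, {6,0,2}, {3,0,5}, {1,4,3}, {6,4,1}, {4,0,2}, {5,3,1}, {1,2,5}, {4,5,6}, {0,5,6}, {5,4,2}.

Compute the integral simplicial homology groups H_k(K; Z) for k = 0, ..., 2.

H_0 = Z,  H_1 = Z/2,  H_2 = 0.

Order the vertices as 0 < 1 < 2 < 3 < 4 < 5 < 6. Listing each simplex with vertices in this order, K has dimension 2 with simplices:

  0-simplices (7): [0], [1], [2], [3], [4], [5], [6]
  1-simplices (18): [0,2], [0,3], [0,4], [0,5], [0,6], [1,2], [1,3], [1,4], [1,5], [1,6], [2,4], [2,5], [2,6], [3,4], [3,5], [4,5], [4,6], [5,6]
  2-simplices (12): [0,2,4], [0,2,6], [0,3,4], [0,3,5], [0,5,6], [1,2,5], [1,2,6], [1,3,4], [1,3,5], [1,4,6], [2,4,5], [4,5,6]

Hence C_0 ≅ Z^7, C_1 ≅ Z^18, C_2 ≅ Z^12.

∂_1: C_1 → C_0 maps an edge to its endpoints' difference, ∂[p,q] = q − p. For instance
  ∂[1,5] = [5] − [1].
As a 7×18 matrix over Z this has rank 6, with invariant factors (1,1,1,1,1,1).

The boundary map ∂_2: C_2 → C_1 sends each 2-simplex [p,q,r] to [q,r] − [p,r] + [p,q]. For instance
  ∂[0,2,4] = [2,4] − [0,4] + [0,2],
  ∂[1,2,6] = [2,6] − [1,6] + [1,2].
The 18×12 boundary matrix has rank 12 and Smith normal form diag(1,1,1,1,1,1,1,1,1,1,1,2).

Computing H_k = (kernel of ∂_k) / (image of ∂_{k+1}):

  H_0: rank C_0 − rank ∂_1 = 7 − 6 = 1, and the invariant factors of ∂_1 are all 1, so H_0 ≅ Z.
  H_1: rank ker ∂_1 − rank ∂_2 = (18 − 6) − 12 = 0, and ∂_2 has invariant factor 2 > 1, so H_1 ≅ Z/2.
  H_2: rank ker ∂_2 − rank ∂_3 = (12 − 12) − 0 = 0, and there is no ∂_3, so H_2 ≅ 0.

As a check, the Euler characteristic is 7 − 18 + 12 = 1, which agrees with 1 − 0 + 0 = 1.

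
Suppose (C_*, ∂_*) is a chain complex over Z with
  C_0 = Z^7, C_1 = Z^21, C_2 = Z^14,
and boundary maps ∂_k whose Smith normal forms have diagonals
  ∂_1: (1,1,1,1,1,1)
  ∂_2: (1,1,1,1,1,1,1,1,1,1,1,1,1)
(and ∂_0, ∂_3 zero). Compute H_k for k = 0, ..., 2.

H_0: b_0 = 7 − 0 − 6 = 1; torsion from ∂_1 factors > 1: none. So H_0 = Z.
H_1: b_1 = 21 − 6 − 13 = 2; torsion from ∂_2 factors > 1: none. So H_1 = Z^2.
H_2: b_2 = 14 − 13 − 0 = 1; torsion from ∂_3 factors > 1: none. So H_2 = Z.

H_0 = Z,  H_1 = Z^2,  H_2 = Z.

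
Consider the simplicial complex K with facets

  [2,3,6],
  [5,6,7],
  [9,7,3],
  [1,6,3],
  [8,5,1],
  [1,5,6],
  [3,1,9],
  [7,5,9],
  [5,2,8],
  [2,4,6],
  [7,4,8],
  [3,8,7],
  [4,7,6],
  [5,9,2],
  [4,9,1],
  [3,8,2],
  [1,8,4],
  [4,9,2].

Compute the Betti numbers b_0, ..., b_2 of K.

Fix the vertex order 1 < 2 < 3 < 4 < 5 < 6 < 7 < 8 < 9 and write every simplex with vertices in increasing order. Then dim K = 2 and the simplices of K are:

  0-simplices (9): [1], [2], [3], [4], [5], [6], [7], [8], [9]
  1-simplices (27): (27 of them)
  2-simplices (18): [1,3,6], [1,3,9], [1,4,8], [1,4,9], [1,5,6], [1,5,8], [2,3,6], [2,3,8], [2,4,6], [2,4,9], [2,5,8], [2,5,9], [3,7,8], [3,7,9], [4,6,7], [4,7,8], [5,6,7], [5,7,9]

Hence C_0 ≅ Z^9, C_1 ≅ Z^27, C_2 ≅ Z^18.

Boundary ∂_1: C_1 → C_0 sends each edge [p,q] (with p < q) to q − p. For instance
  ∂[3,6] = [6] − [3].
This gives a 9×27 integer matrix of rank 8; reducing to Smith normal form yields diagonal entries (1,1,1,1,1,1,1,1).

The boundary map ∂_2: C_2 → C_1 acts by ∂[p,q,r] = [q,r] − [p,r] + [p,q]. For instance
  ∂[1,3,9] = [3,9] − [1,9] + [1,3],
  ∂[2,3,8] = [3,8] − [2,8] + [2,3].
As a 27×18 matrix over Z this has rank 17, with invariant factors (1,1,1,1,1,1,1,1,1,1,1,1,1,1,1,1,1).

From H_k ≅ ker(∂_k) / im(∂_{k+1}) we obtain:

  H_0: rank C_0 − rank ∂_1 = 9 − 8 = 1, and the invariant factors of ∂_1 are all 1, so H_0 ≅ Z.
  H_1: rank ker ∂_1 − rank ∂_2 = (27 − 8) − 17 = 2, and the invariant factors of ∂_2 are all 1, so H_1 ≅ Z^2.
  H_2: rank ker ∂_2 − rank ∂_3 = (18 − 17) − 0 = 1, and there is no ∂_3, so H_2 ≅ Z.

(K is a triangulation of the torus T^2.)

Hence the Betti numbers are b_0 = 1, b_1 = 2, b_2 = 1.

b_0 = 1, b_1 = 2, b_2 = 1.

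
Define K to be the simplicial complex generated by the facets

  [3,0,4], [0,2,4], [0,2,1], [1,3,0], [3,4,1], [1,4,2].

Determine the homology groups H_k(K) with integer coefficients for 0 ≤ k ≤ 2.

Take the total order 0 < 1 < 2 < 3 < 4 on the vertex set. Then K (dimension 2) consists of the simplices:

  0-simplices (5): [0], [1], [2], [3], [4]
  1-simplices (9): [0,1], [0,2], [0,3], [0,4], [1,2], [1,3], [1,4], [2,4], [3,4]
  2-simplices (6): [0,1,2], [0,1,3], [0,2,4], [0,3,4], [1,2,4], [1,3,4]

giving chain groups C_0 ≅ Z^5, C_1 ≅ Z^9, C_2 ≅ Z^6.

The boundary map ∂_1: C_1 → C_0 maps an edge to its endpoints' difference, ∂[p,q] = q − p.
The resulting 5×9 matrix has rank 4, and its Smith normal form has invariant factors (1,1,1,1).

The boundary map ∂_2: C_2 → C_1 maps a triangle to the signed sum of its edges. For instance
  ∂[0,2,4] = [2,4] − [0,4] + [0,2],
  ∂[1,2,4] = [2,4] − [1,4] + [1,2].
The resulting 9×6 matrix has rank 5, and its Smith normal form has invariant factors (1,1,1,1,1).

Now H_k = ker ∂_k / im ∂_{k+1}, so:

  H_0: rank C_0 − rank ∂_1 = 5 − 4 = 1, and the invariant factors of ∂_1 are all 1, so H_0 = Z.
  H_1: rank ker ∂_1 − rank ∂_2 = (9 − 4) − 5 = 0, and the invariant factors of ∂_2 are all 1, so H_1 = 0.
  H_2: rank ker ∂_2 − rank ∂_3 = (6 − 5) − 0 = 1, and there is no ∂_3, so H_2 = Z.

As a check, the Euler characteristic is 5 − 9 + 6 = 2, which agrees with 1 − 0 + 1 = 2.

H_0 = Z,  H_1 = 0,  H_2 = Z.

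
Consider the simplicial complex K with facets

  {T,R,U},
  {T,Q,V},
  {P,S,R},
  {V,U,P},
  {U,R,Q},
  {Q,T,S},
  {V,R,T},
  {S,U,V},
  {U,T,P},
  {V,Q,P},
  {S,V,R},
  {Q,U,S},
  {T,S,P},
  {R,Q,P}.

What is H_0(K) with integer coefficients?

We work with the vertex ordering P < Q < R < S < T < U < V. The simplices of K, each written with vertices in increasing order, are:

  0-simplices (7): P, Q, R, S, T, U, V
  1-simplices (21): PQ, PR, PS, PT, PU, PV, QR, QS, QT, QU, QV, RS, RT, RU, RV, ST, SU, SV, TU, TV, UV
  2-simplices (14): PQR, PQV, PRS, PST, PTU, PUV, QRU, QST, QSU, QTV, RSV, RTU, RTV, SUV

giving chain groups C_0 ≅ Z^7, C_1 ≅ Z^21, C_2 ≅ Z^14.

Boundary ∂_1: C_1 → C_0 sends each edge [p,q] (with p < q) to q − p.
As a 7×21 matrix over Z this has rank 6, with invariant factors (1,1,1,1,1,1).

The boundary map ∂_2: C_2 → C_1 sends each 2-simplex [p,q,r] to [q,r] − [p,r] + [p,q]. For instance
  ∂PUV = UV − PV + PU,
  ∂QSU = SU − QU + QS.
As a 21×14 matrix over Z this has rank 13, with invariant factors (1,1,1,1,1,1,1,1,1,1,1,1,1).

Reading off H_k = ker ∂_k / im ∂_{k+1}:

  H_0: rank C_0 − rank ∂_1 = 7 − 6 = 1, and the invariant factors of ∂_1 are all 1, so H_0 = Z.

H_0 ≅ Z.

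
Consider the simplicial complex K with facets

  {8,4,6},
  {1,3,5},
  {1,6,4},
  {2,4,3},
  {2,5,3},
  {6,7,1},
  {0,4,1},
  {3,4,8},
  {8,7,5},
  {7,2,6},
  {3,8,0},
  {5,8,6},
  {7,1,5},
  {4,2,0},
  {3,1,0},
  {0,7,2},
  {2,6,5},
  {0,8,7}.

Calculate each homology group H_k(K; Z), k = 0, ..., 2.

Order the vertices as 0 < 1 < 2 < 3 < 4 < 5 < 6 < 7 < 8. Listing each simplex with vertices in this order, K has dimension 2 with simplices:

  0-simplices (9): [0], [1], [2], [3], [4], [5], [6], [7], [8]
  1-simplices (27): (27 of them)
  2-simplices (18): [0,1,3], [0,1,4], [0,2,4], [0,2,7], [0,3,8], [0,7,8], [1,3,5], [1,4,6], [1,5,7], [1,6,7], [2,3,4], [2,3,5], [2,5,6], [2,6,7], [3,4,8], [4,6,8], [5,6,8], [5,7,8]

giving chain groups C_0 ≅ Z^9, C_1 ≅ Z^27, C_2 ≅ Z^18.

Boundary ∂_1: C_1 → C_0 sends each edge [p,q] (with p < q) to q − p. For instance
  ∂[1,5] = [5] − [1].
The 9×27 boundary matrix has rank 8 and Smith normal form diag(1,1,1,1,1,1,1,1).

The boundary map ∂_2: C_2 → C_1 maps a triangle to the signed sum of its edges. For instance
  ∂[4,6,8] = [6,8] − [4,8] + [4,6],
  ∂[0,2,4] = [2,4] − [0,4] + [0,2].
As a 27×18 matrix over Z this has rank 18, with invariant factors (1,1,1,1,1,1,1,1,1,1,1,1,1,1,1,1,1,2).

Now H_k = ker ∂_k / im ∂_{k+1}, so:

  H_0: rank C_0 − rank ∂_1 = 9 − 8 = 1, and the invariant factors of ∂_1 are all 1, so H_0 = Z.
  H_1: rank ker ∂_1 − rank ∂_2 = (27 − 8) − 18 = 1, and ∂_2 has invariant factor 2 > 1, so H_1 = Z ⊕ Z/2Z.
  H_2: rank ker ∂_2 − rank ∂_3 = (18 − 18) − 0 = 0, and there is no ∂_3, so H_2 = 0.

H_0 ≅ Z,  H_1 ≅ Z ⊕ Z/2Z,  H_2 = 0.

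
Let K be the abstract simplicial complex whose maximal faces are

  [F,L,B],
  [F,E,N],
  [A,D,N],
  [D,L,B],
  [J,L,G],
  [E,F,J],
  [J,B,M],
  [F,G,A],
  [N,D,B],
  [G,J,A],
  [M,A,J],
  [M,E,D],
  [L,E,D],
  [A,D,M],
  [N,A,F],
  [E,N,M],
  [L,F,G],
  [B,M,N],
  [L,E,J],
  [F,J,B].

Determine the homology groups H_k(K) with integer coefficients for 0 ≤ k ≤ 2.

Take the total order A < B < D < E < F < G < J < L < M < N on the vertex set. Then K (dimension 2) consists of the simplices:

  0-simplices (10): A, B, D, E, F, G, J, L, M, N
  1-simplices (30): AD, AF, AG, AJ, AM, AN, BD, BF, BJ, BL, BM, BN, DE, DL, DM, DN, EF, EJ, EL, EM, EN, FG, FJ, FL, FN, GJ, GL, JL, JM, MN
  2-simplices (20): ADM, ADN, AFG, AFN, AGJ, AJM, BDL, BDN, BFJ, BFL, BJM, BMN, DEL, DEM, EFJ, EFN, EJL, EMN, FGL, GJL

giving chain groups C_0 ≅ Z^10, C_1 ≅ Z^30, C_2 ≅ Z^20.

The boundary map ∂_1: C_1 → C_0 is given by ∂[p,q] = [q] − [p]. For instance
  ∂AG = G − A.
As a 10×30 matrix over Z this has rank 9, with invariant factors (1,1,1,1,1,1,1,1,1).

Boundary ∂_2: C_2 → C_1 acts by ∂[p,q,r] = [q,r] − [p,r] + [p,q]. For instance
  ∂AFG = FG − AG + AF,
  ∂BFL = FL − BL + BF.
The resulting 30×20 matrix has rank 20, and its Smith normal form has invariant factors (1,1,1,1,1,1,1,1,1,1,1,1,1,1,1,1,1,1,1,2).

Reading off H_k = ker ∂_k / im ∂_{k+1}:

  H_0: rank C_0 − rank ∂_1 = 10 − 9 = 1, and the invariant factors of ∂_1 are all 1, so H_0 = Z.
  H_1: rank ker ∂_1 − rank ∂_2 = (30 − 9) − 20 = 1, and ∂_2 has invariant factor 2 > 1, so H_1 = Z ⊕ Z/2.
  H_2: rank ker ∂_2 − rank ∂_3 = (20 − 20) − 0 = 0, and there is no ∂_3, so H_2 = 0.

As a check, the Euler characteristic is 10 − 30 + 20 = 0, which agrees with 1 − 1 + 0 = 0.

H_0 ≅ Z,  H_1 ≅ Z ⊕ Z/2,  H_2 = 0.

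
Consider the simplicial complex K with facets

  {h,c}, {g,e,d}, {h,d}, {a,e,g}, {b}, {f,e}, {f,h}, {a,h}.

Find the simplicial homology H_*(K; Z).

H_0 = Z^2,  H_1 = Z^2,  H_2 = 0.

We work with the vertex ordering a < b < c < d < e < f < g < h. The simplices of K, each written with vertices in increasing order, are:

  0-simplices (8): a, b, c, d, e, f, g, h
  1-simplices (10): ae, ag, ah, ch, de, dg, dh, ef, eg, fh
  2-simplices (2): aeg, deg

giving chain groups C_0 ≅ Z^8, C_1 ≅ Z^10, C_2 ≅ Z^2.

∂_1: C_1 → C_0 maps an edge to its endpoints' difference, ∂[p,q] = q − p.
The 8×10 boundary matrix has rank 6 and Smith normal form diag(1,1,1,1,1,1).

The boundary map ∂_2: C_2 → C_1 maps a triangle to the signed sum of its edges. For instance
  ∂deg = eg − dg + de,
  ∂aeg = eg − ag + ae.
This gives a 10×2 integer matrix of rank 2; reducing to Smith normal form yields diagonal entries (1,1).

Computing H_k = (kernel of ∂_k) / (image of ∂_{k+1}):

  H_0: rank C_0 − rank ∂_1 = 8 − 6 = 2, and the invariant factors of ∂_1 are all 1, so H_0 ≅ Z^2.
  H_1: rank ker ∂_1 − rank ∂_2 = (10 − 6) − 2 = 2, and the invariant factors of ∂_2 are all 1, so H_1 ≅ Z^2.
  H_2: rank ker ∂_2 − rank ∂_3 = (2 − 2) − 0 = 0, and there is no ∂_3, so H_2 ≅ 0.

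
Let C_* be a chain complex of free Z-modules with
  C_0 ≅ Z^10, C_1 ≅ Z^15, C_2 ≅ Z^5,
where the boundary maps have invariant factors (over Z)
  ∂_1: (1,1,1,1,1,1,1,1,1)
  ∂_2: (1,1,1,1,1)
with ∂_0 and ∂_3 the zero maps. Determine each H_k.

H_0 ≅ Z,  H_1 ≅ Z,  H_2 = 0.

H_0: b_0 = 10 − 0 − 9 = 1; torsion from ∂_1 factors > 1: none. So H_0 ≅ Z.
H_1: b_1 = 15 − 9 − 5 = 1; torsion from ∂_2 factors > 1: none. So H_1 ≅ Z.
H_2: b_2 = 5 − 5 − 0 = 0; torsion from ∂_3 factors > 1: none. So H_2 ≅ 0.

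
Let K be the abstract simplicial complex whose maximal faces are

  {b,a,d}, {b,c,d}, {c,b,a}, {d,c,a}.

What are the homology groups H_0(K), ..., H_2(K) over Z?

Take the total order a < b < c < d on the vertex set. Then K (dimension 2) consists of the simplices:

  0-simplices (4): a, b, c, d
  1-simplices (6): ab, ac, ad, bc, bd, cd
  2-simplices (4): abc, abd, acd, bcd

Hence C_0 ≅ Z^4, C_1 ≅ Z^6, C_2 ≅ Z^4.

The boundary map ∂_1: C_1 → C_0 maps an edge to its endpoints' difference, ∂[p,q] = q − p. For instance
  ∂ab = b − a.
As a 4×6 matrix over Z this has rank 3, with invariant factors (1,1,1).

Boundary ∂_2: C_2 → C_1 maps a triangle to the signed sum of its edges. For instance
  ∂acd = cd − ad + ac,
  ∂bcd = cd − bd + bc.
The 6×4 boundary matrix has rank 3 and Smith normal form diag(1,1,1).

Reading off H_k = ker ∂_k / im ∂_{k+1}:

  H_0: rank C_0 − rank ∂_1 = 4 − 3 = 1, and the invariant factors of ∂_1 are all 1, so H_0 ≅ Z.
  H_1: rank ker ∂_1 − rank ∂_2 = (6 − 3) − 3 = 0, and the invariant factors of ∂_2 are all 1, so H_1 ≅ 0.
  H_2: rank ker ∂_2 − rank ∂_3 = (4 − 3) − 0 = 1, and there is no ∂_3, so H_2 ≅ Z.

As a check, the Euler characteristic is 4 − 6 + 4 = 2, which agrees with 1 − 0 + 1 = 2.

H_0 ≅ Z,  H_1 = 0,  H_2 ≅ Z.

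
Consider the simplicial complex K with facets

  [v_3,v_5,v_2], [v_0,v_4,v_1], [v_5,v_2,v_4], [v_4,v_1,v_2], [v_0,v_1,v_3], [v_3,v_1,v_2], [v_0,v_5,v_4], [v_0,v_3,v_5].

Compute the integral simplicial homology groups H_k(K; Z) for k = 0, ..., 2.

H_0 = Z,  H_1 = 0,  H_2 = Z.

Take the total order v_0 < v_1 < v_2 < v_3 < v_4 < v_5 on the vertex set. Then K (dimension 2) consists of the simplices:

  0-simplices (6): [v_0], [v_1], [v_2], [v_3], [v_4], [v_5]
  1-simplices (12): [v_0,v_1], [v_0,v_3], [v_0,v_4], [v_0,v_5], [v_1,v_2], [v_1,v_3], [v_1,v_4], [v_2,v_3], [v_2,v_4], [v_2,v_5], [v_3,v_5], [v_4,v_5]
  2-simplices (8): [v_0,v_1,v_3], [v_0,v_1,v_4], [v_0,v_3,v_5], [v_0,v_4,v_5], [v_1,v_2,v_3], [v_1,v_2,v_4], [v_2,v_3,v_5], [v_2,v_4,v_5]

so the chain groups are C_0 ≅ Z^6, C_1 ≅ Z^12, C_2 ≅ Z^8.

Boundary ∂_1: C_1 → C_0 is given by ∂[p,q] = [q] − [p].
The resulting 6×12 matrix has rank 5, and its Smith normal form has invariant factors (1,1,1,1,1).

The boundary map ∂_2: C_2 → C_1 maps a triangle to the signed sum of its edges. For instance
  ∂[v_0,v_4,v_5] = [v_4,v_5] − [v_0,v_5] + [v_0,v_4],
  ∂[v_0,v_3,v_5] = [v_3,v_5] − [v_0,v_5] + [v_0,v_3].
The 12×8 boundary matrix has rank 7 and Smith normal form diag(1,1,1,1,1,1,1).

Reading off H_k = ker ∂_k / im ∂_{k+1}:

  H_0: rank C_0 − rank ∂_1 = 6 − 5 = 1, and the invariant factors of ∂_1 are all 1, so H_0 ≅ Z.
  H_1: rank ker ∂_1 − rank ∂_2 = (12 − 5) − 7 = 0, and the invariant factors of ∂_2 are all 1, so H_1 ≅ 0.
  H_2: rank ker ∂_2 − rank ∂_3 = (8 − 7) − 0 = 1, and there is no ∂_3, so H_2 ≅ Z.

As a check, the Euler characteristic is 6 − 12 + 8 = 2, which agrees with 1 − 0 + 1 = 2.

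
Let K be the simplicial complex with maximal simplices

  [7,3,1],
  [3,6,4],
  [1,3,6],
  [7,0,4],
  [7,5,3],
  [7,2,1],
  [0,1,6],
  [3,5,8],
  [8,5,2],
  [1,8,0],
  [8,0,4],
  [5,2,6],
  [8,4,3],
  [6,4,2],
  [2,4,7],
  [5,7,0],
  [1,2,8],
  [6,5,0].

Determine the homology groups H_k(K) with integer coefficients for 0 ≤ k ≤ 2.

We work with the vertex ordering 0 < 1 < 2 < 3 < 4 < 5 < 6 < 7 < 8. The simplices of K, each written with vertices in increasing order, are:

  0-simplices (9): [0], [1], [2], [3], [4], [5], [6], [7], [8]
  1-simplices (27): (27 of them)
  2-simplices (18): [0,1,6], [0,1,8], [0,4,7], [0,4,8], [0,5,6], [0,5,7], [1,2,7], [1,2,8], [1,3,6], [1,3,7], [2,4,6], [2,4,7], [2,5,6], [2,5,8], [3,4,6], [3,4,8], [3,5,7], [3,5,8]

so the chain groups are C_0 ≅ Z^9, C_1 ≅ Z^27, C_2 ≅ Z^18.

The boundary map ∂_1: C_1 → C_0 maps an edge to its endpoints' difference, ∂[p,q] = q − p. For instance
  ∂[3,7] = [7] − [3].
The 9×27 boundary matrix has rank 8 and Smith normal form diag(1,1,1,1,1,1,1,1).

Boundary ∂_2: C_2 → C_1 maps a triangle to the signed sum of its edges. For instance
  ∂[0,1,8] = [1,8] − [0,8] + [0,1],
  ∂[2,5,6] = [5,6] − [2,6] + [2,5].
The 27×18 boundary matrix has rank 17 and Smith normal form diag(1,1,1,1,1,1,1,1,1,1,1,1,1,1,1,1,1).

Now H_k = ker ∂_k / im ∂_{k+1}, so:

  H_0: rank C_0 − rank ∂_1 = 9 − 8 = 1, and the invariant factors of ∂_1 are all 1, so H_0 ≅ Z.
  H_1: rank ker ∂_1 − rank ∂_2 = (27 − 8) − 17 = 2, and the invariant factors of ∂_2 are all 1, so H_1 ≅ Z^2.
  H_2: rank ker ∂_2 − rank ∂_3 = (18 − 17) − 0 = 1, and there is no ∂_3, so H_2 ≅ Z.

H_0 = Z,  H_1 = Z^2,  H_2 = Z.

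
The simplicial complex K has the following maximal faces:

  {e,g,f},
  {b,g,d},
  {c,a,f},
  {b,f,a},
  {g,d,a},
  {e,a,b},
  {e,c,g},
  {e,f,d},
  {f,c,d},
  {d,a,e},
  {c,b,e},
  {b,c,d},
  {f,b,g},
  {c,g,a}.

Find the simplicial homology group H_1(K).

We work with the vertex ordering a < b < c < d < e < f < g. The simplices of K, each written with vertices in increasing order, are:

  0-simplices (7): a, b, c, d, e, f, g
  1-simplices (21): ab, ac, ad, ae, af, ag, bc, bd, be, bf, bg, cd, ce, cf, cg, de, df, dg, ef, eg, fg
  2-simplices (14): abe, abf, acf, acg, ade, adg, bcd, bce, bdg, bfg, cdf, ceg, def, efg

giving chain groups C_0 ≅ Z^7, C_1 ≅ Z^21, C_2 ≅ Z^14.

Boundary ∂_1: C_1 → C_0 is given by ∂[p,q] = [q] − [p].
The 7×21 boundary matrix has rank 6 and Smith normal form diag(1,1,1,1,1,1).

∂_2: C_2 → C_1 acts by ∂[p,q,r] = [q,r] − [p,r] + [p,q]. For instance
  ∂acg = cg − ag + ac,
  ∂abe = be − ae + ab.
The resulting 21×14 matrix has rank 13, and its Smith normal form has invariant factors (1,1,1,1,1,1,1,1,1,1,1,1,1).

Reading off H_k = ker ∂_k / im ∂_{k+1}:

  H_1: rank ker ∂_1 − rank ∂_2 = (21 − 6) − 13 = 2, and the invariant factors of ∂_2 are all 1, so H_1 = Z^2.

(K is a triangulation of the torus T^2.)

H_1 ≅ Z^2.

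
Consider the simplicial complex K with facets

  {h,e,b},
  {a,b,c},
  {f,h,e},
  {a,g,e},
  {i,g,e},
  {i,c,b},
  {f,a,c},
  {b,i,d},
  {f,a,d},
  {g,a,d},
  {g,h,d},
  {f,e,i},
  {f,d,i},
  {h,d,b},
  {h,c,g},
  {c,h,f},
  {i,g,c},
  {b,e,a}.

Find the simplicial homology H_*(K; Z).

Fix the vertex order a < b < c < d < e < f < g < h < i and write every simplex with vertices in increasing order. Then dim K = 2 and the simplices of K are:

  0-simplices (9): a, b, c, d, e, f, g, h, i
  1-simplices (27): ab, ac, ad, ae, af, ag, bc, bd, be, bh, bi, cf, cg, ch, ci, df, dg, dh, di, ef, eg, eh, ei, fh, fi, gh, gi
  2-simplices (18): abc, abe, acf, adf, adg, aeg, bci, bdh, bdi, beh, cfh, cgh, cgi, dfi, dgh, efh, efi, egi

so the chain groups are C_0 ≅ Z^9, C_1 ≅ Z^27, C_2 ≅ Z^18.

∂_1: C_1 → C_0 maps an edge to its endpoints' difference, ∂[p,q] = q − p. For instance
  ∂ad = d − a.
The resulting 9×27 matrix has rank 8, and its Smith normal form has invariant factors (1,1,1,1,1,1,1,1).

The boundary map ∂_2: C_2 → C_1 maps a triangle to the signed sum of its edges. For instance
  ∂efh = fh − eh + ef,
  ∂dgh = gh − dh + dg.
The 27×18 boundary matrix has rank 17 and Smith normal form diag(1,1,1,1,1,1,1,1,1,1,1,1,1,1,1,1,1).

Now H_k = ker ∂_k / im ∂_{k+1}, so:

  H_0: rank C_0 − rank ∂_1 = 9 − 8 = 1, and the invariant factors of ∂_1 are all 1, so H_0 ≅ Z.
  H_1: rank ker ∂_1 − rank ∂_2 = (27 − 8) − 17 = 2, and the invariant factors of ∂_2 are all 1, so H_1 ≅ Z^2.
  H_2: rank ker ∂_2 − rank ∂_3 = (18 − 17) − 0 = 1, and there is no ∂_3, so H_2 ≅ Z.

As a check, the Euler characteristic is 9 − 27 + 18 = 0, which agrees with 1 − 2 + 1 = 0.

H_0 ≅ Z,  H_1 ≅ Z^2,  H_2 ≅ Z.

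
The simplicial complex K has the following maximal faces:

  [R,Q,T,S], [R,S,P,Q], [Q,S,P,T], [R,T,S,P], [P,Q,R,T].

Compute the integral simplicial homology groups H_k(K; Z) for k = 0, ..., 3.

H_0 = Z,  H_1 = 0,  H_2 = 0,  H_3 = Z.

Order the vertices as P < Q < R < S < T. Listing each simplex with vertices in this order, K has dimension 3 with simplices:

  0-simplices (5): P, Q, R, S, T
  1-simplices (10): PQ, PR, PS, PT, QR, QS, QT, RS, RT, ST
  2-simplices (10): PQR, PQS, PQT, PRS, PRT, PST, QRS, QRT, QST, RST
  3-simplices (5): PQRS, PQRT, PQST, PRST, QRST

giving chain groups C_0 ≅ Z^5, C_1 ≅ Z^10, C_2 ≅ Z^10, C_3 ≅ Z^5.

Boundary ∂_1: C_1 → C_0 sends each edge [p,q] (with p < q) to q − p.
This gives a 5×10 integer matrix of rank 4; reducing to Smith normal form yields diagonal entries (1,1,1,1).

∂_2: C_2 → C_1 acts by ∂[p,q,r] = [q,r] − [p,r] + [p,q]. For instance
  ∂QRT = RT − QT + QR,
  ∂RST = ST − RT + RS.
This gives a 10×10 integer matrix of rank 6; reducing to Smith normal form yields diagonal entries (1,1,1,1,1,1).

Boundary ∂_3: C_3 → C_2 sends each 3-simplex σ to the alternating sum Σ_i (−1)^i (σ with its i-th vertex removed). For instance
  ∂PQST = QST − PST + PQT − PQS,
  ∂QRST = RST − QST + QRT − QRS.
As a 10×5 matrix over Z this has rank 4, with invariant factors (1,1,1,1).

Reading off H_k = ker ∂_k / im ∂_{k+1}:

  H_0: rank C_0 − rank ∂_1 = 5 − 4 = 1, and the invariant factors of ∂_1 are all 1, so H_0 ≅ Z.
  H_1: rank ker ∂_1 − rank ∂_2 = (10 − 4) − 6 = 0, and the invariant factors of ∂_2 are all 1, so H_1 ≅ 0.
  H_2: rank ker ∂_2 − rank ∂_3 = (10 − 6) − 4 = 0, and the invariant factors of ∂_3 are all 1, so H_2 ≅ 0.
  H_3: rank ker ∂_3 − rank ∂_4 = (5 − 4) − 0 = 1, and there is no ∂_4, so H_3 ≅ Z.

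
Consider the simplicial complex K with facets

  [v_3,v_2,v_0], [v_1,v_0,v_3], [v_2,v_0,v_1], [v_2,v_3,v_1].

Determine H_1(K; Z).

H_1 ≅ 0.

Take the total order v_0 < v_1 < v_2 < v_3 on the vertex set. Then K (dimension 2) consists of the simplices:

  0-simplices (4): [v_0], [v_1], [v_2], [v_3]
  1-simplices (6): [v_0,v_1], [v_0,v_2], [v_0,v_3], [v_1,v_2], [v_1,v_3], [v_2,v_3]
  2-simplices (4): [v_0,v_1,v_2], [v_0,v_1,v_3], [v_0,v_2,v_3], [v_1,v_2,v_3]

Hence C_0 ≅ Z^4, C_1 ≅ Z^6, C_2 ≅ Z^4.

The boundary map ∂_1: C_1 → C_0 sends each edge [p,q] (with p < q) to q − p.
As a 4×6 matrix over Z this has rank 3, with invariant factors (1,1,1).

∂_2: C_2 → C_1 maps a triangle to the signed sum of its edges. For instance
  ∂[v_0,v_2,v_3] = [v_2,v_3] − [v_0,v_3] + [v_0,v_2],
  ∂[v_0,v_1,v_2] = [v_1,v_2] − [v_0,v_2] + [v_0,v_1].
The 6×4 boundary matrix has rank 3 and Smith normal form diag(1,1,1).

From H_k ≅ ker(∂_k) / im(∂_{k+1}) we obtain:

  H_1: rank ker ∂_1 − rank ∂_2 = (6 − 3) − 3 = 0, and the invariant factors of ∂_2 are all 1, so H_1 ≅ 0.

(K is a triangulation of the 2-sphere S^2.)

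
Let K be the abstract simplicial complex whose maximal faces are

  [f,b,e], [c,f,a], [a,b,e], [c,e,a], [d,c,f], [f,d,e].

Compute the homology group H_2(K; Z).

Fix the vertex order a < b < c < d < e < f and write every simplex with vertices in increasing order. Then dim K = 2 and the simplices of K are:

  0-simplices (6): a, b, c, d, e, f
  1-simplices (12): ab, ac, ae, af, be, bf, cd, ce, cf, de, df, ef
  2-simplices (6): abe, ace, acf, bef, cdf, def

Hence C_0 ≅ Z^6, C_1 ≅ Z^12, C_2 ≅ Z^6.

∂_1: C_1 → C_0 maps an edge to its endpoints' difference, ∂[p,q] = q − p.
This gives a 6×12 integer matrix of rank 5; reducing to Smith normal form yields diagonal entries (1,1,1,1,1).

Boundary ∂_2: C_2 → C_1 acts by ∂[p,q,r] = [q,r] − [p,r] + [p,q]. For instance
  ∂bef = ef − bf + be,
  ∂ace = ce − ae + ac.
The 12×6 boundary matrix has rank 6 and Smith normal form diag(1,1,1,1,1,1).

Now H_k = ker ∂_k / im ∂_{k+1}, so:

  H_2: rank ker ∂_2 − rank ∂_3 = (6 − 6) − 0 = 0, and there is no ∂_3, so H_2 ≅ 0.

(K is a triangulation of the cylinder S^1 x I.)

H_2 = 0.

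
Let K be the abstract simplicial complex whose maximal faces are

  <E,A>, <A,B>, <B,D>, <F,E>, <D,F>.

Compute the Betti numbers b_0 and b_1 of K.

Take the total order A < B < D < E < F on the vertex set. Then K (dimension 1) consists of the simplices:

  0-simplices (5): A, B, D, E, F
  1-simplices (5): AB, AE, BD, DF, EF

so the chain groups are C_0 ≅ Z^5, C_1 ≅ Z^5.

The boundary map ∂_1: C_1 → C_0 is given by ∂[p,q] = [q] − [p].
The resulting 5×5 matrix has rank 4, and its Smith normal form has invariant factors (1,1,1,1).

From H_k ≅ ker(∂_k) / im(∂_{k+1}) we obtain:

  H_0: rank C_0 − rank ∂_1 = 5 − 4 = 1, and the invariant factors of ∂_1 are all 1, so H_0 = Z.
  H_1: rank ker ∂_1 − rank ∂_2 = (5 − 4) − 0 = 1, and there is no ∂_2, so H_1 = Z.

As a check, the Euler characteristic is 5 − 5 = 0, which agrees with 1 − 1 = 0.
(K is a triangulation of the circle S^1.)

Hence the Betti numbers are b_0 = 1, b_1 = 1.

b_0 = 1, b_1 = 1.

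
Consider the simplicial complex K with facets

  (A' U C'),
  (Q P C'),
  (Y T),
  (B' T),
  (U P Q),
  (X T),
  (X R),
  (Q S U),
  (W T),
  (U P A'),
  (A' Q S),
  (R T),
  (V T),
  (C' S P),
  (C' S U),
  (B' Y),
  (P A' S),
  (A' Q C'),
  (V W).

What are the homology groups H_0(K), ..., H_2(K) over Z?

H_0 = Z^2,  H_1 = Z^3 ⊕ Z/2,  H_2 = 0.

Take the total order P < Q < R < S < T < U < V < W < X < Y < A' < B' < C' on the vertex set. Then K (dimension 2) consists of the simplices:

  0-simplices (13): [P], [Q], [R], [S], [T], [U], [V], [W], [X], [Y], [A'], [B'], [C']
  1-simplices (24): (24 of them)
  2-simplices (10): [P,Q,U], [P,Q,C'], [P,S,A'], [P,S,C'], [P,U,A'], [Q,S,U], [Q,S,A'], [Q,A',C'], [S,U,C'], [U,A',C']

so the chain groups are C_0 ≅ Z^13, C_1 ≅ Z^24, C_2 ≅ Z^10.

∂_1: C_1 → C_0 is given by ∂[p,q] = [q] − [p].
As a 13×24 matrix over Z this has rank 11, with invariant factors (1,1,1,1,1,1,1,1,1,1,1).

Boundary ∂_2: C_2 → C_1 acts by ∂[p,q,r] = [q,r] − [p,r] + [p,q]. For instance
  ∂[U,A',C'] = [A',C'] − [U,C'] + [U,A'],
  ∂[P,U,A'] = [U,A'] − [P,A'] + [P,U].
This gives a 24×10 integer matrix of rank 10; reducing to Smith normal form yields diagonal entries (1,1,1,1,1,1,1,1,1,2).

Reading off H_k = ker ∂_k / im ∂_{k+1}:

  H_0: rank C_0 − rank ∂_1 = 13 − 11 = 2, and the invariant factors of ∂_1 are all 1, so H_0 = Z^2.
  H_1: rank ker ∂_1 − rank ∂_2 = (24 − 11) − 10 = 3, and ∂_2 has invariant factor 2 > 1, so H_1 = Z^3 ⊕ Z/2.
  H_2: rank ker ∂_2 − rank ∂_3 = (10 − 10) − 0 = 0, and there is no ∂_3, so H_2 = 0.

(K is a triangulation of the disjoint union of the real projective plane RP^2 and a wedge of 3 circles.)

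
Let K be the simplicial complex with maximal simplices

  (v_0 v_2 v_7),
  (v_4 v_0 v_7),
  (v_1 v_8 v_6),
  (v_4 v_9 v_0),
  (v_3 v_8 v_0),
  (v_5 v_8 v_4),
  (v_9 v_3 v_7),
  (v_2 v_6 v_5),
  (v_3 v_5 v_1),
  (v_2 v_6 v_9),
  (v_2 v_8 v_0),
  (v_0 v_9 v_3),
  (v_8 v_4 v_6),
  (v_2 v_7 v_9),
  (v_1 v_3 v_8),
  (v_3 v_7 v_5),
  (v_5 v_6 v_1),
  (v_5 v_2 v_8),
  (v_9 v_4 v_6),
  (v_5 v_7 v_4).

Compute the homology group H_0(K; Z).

Fix the vertex order v_0 < v_1 < v_2 < v_3 < v_4 < v_5 < v_6 < v_7 < v_8 < v_9 and write every simplex with vertices in increasing order. Then dim K = 2 and the simplices of K are:

  0-simplices (10): [v_0], [v_1], [v_2], [v_3], [v_4], [v_5], [v_6], [v_7], [v_8], [v_9]
  1-simplices (30): (30 of them)
  2-simplices (20): (20 of them)

giving chain groups C_0 ≅ Z^10, C_1 ≅ Z^30, C_2 ≅ Z^20.

∂_1: C_1 → C_0 sends each edge [p,q] (with p < q) to q − p.
This gives a 10×30 integer matrix of rank 9; reducing to Smith normal form yields diagonal entries (1,1,1,1,1,1,1,1,1).

The boundary map ∂_2: C_2 → C_1 maps a triangle to the signed sum of its edges. For instance
  ∂[v_0,v_4,v_7] = [v_4,v_7] − [v_0,v_7] + [v_0,v_4],
  ∂[v_4,v_5,v_7] = [v_5,v_7] − [v_4,v_7] + [v_4,v_5].
The 30×20 boundary matrix has rank 20 and Smith normal form diag(1,1,1,1,1,1,1,1,1,1,1,1,1,1,1,1,1,1,1,2).

Reading off H_k = ker ∂_k / im ∂_{k+1}:

  H_0: rank C_0 − rank ∂_1 = 10 − 9 = 1, and the invariant factors of ∂_1 are all 1, so H_0 = Z.

(K is a triangulation of the Klein bottle.)

H_0 ≅ Z.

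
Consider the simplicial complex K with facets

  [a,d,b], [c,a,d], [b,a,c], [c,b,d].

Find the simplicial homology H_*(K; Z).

Fix the vertex order a < b < c < d and write every simplex with vertices in increasing order. Then dim K = 2 and the simplices of K are:

  0-simplices (4): a, b, c, d
  1-simplices (6): ab, ac, ad, bc, bd, cd
  2-simplices (4): abc, abd, acd, bcd

so the chain groups are C_0 ≅ Z^4, C_1 ≅ Z^6, C_2 ≅ Z^4.

∂_1: C_1 → C_0 is given by ∂[p,q] = [q] − [p].
The resulting 4×6 matrix has rank 3, and its Smith normal form has invariant factors (1,1,1).

Boundary ∂_2: C_2 → C_1 sends each 2-simplex [p,q,r] to [q,r] − [p,r] + [p,q]. For instance
  ∂abc = bc − ac + ab,
  ∂acd = cd − ad + ac.
This gives a 6×4 integer matrix of rank 3; reducing to Smith normal form yields diagonal entries (1,1,1).

Computing H_k = (kernel of ∂_k) / (image of ∂_{k+1}):

  H_0: rank C_0 − rank ∂_1 = 4 − 3 = 1, and the invariant factors of ∂_1 are all 1, so H_0 = Z.
  H_1: rank ker ∂_1 − rank ∂_2 = (6 − 3) − 3 = 0, and the invariant factors of ∂_2 are all 1, so H_1 = 0.
  H_2: rank ker ∂_2 − rank ∂_3 = (4 − 3) − 0 = 1, and there is no ∂_3, so H_2 = Z.

H_0 ≅ Z,  H_1 = 0,  H_2 ≅ Z.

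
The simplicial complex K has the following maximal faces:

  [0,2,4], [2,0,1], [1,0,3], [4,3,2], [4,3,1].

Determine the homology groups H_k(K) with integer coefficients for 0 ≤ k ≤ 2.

Fix the vertex order 0 < 1 < 2 < 3 < 4 and write every simplex with vertices in increasing order. Then dim K = 2 and the simplices of K are:

  0-simplices (5): [0], [1], [2], [3], [4]
  1-simplices (10): [0,1], [0,2], [0,3], [0,4], [1,2], [1,3], [1,4], [2,3], [2,4], [3,4]
  2-simplices (5): [0,1,2], [0,1,3], [0,2,4], [1,3,4], [2,3,4]

so the chain groups are C_0 ≅ Z^5, C_1 ≅ Z^10, C_2 ≅ Z^5.

Boundary ∂_1: C_1 → C_0 sends each edge [p,q] (with p < q) to q − p. For instance
  ∂[1,4] = [4] − [1].
This gives a 5×10 integer matrix of rank 4; reducing to Smith normal form yields diagonal entries (1,1,1,1).

Boundary ∂_2: C_2 → C_1 acts by ∂[p,q,r] = [q,r] − [p,r] + [p,q]. For instance
  ∂[0,1,2] = [1,2] − [0,2] + [0,1],
  ∂[1,3,4] = [3,4] − [1,4] + [1,3].
The 10×5 boundary matrix has rank 5 and Smith normal form diag(1,1,1,1,1).

Now H_k = ker ∂_k / im ∂_{k+1}, so:

  H_0: rank C_0 − rank ∂_1 = 5 − 4 = 1, and the invariant factors of ∂_1 are all 1, so H_0 ≅ Z.
  H_1: rank ker ∂_1 − rank ∂_2 = (10 − 4) − 5 = 1, and the invariant factors of ∂_2 are all 1, so H_1 ≅ Z.
  H_2: rank ker ∂_2 − rank ∂_3 = (5 − 5) − 0 = 0, and there is no ∂_3, so H_2 ≅ 0.

(K is a triangulation of the Möbius band.)

H_0 ≅ Z,  H_1 ≅ Z,  H_2 = 0.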